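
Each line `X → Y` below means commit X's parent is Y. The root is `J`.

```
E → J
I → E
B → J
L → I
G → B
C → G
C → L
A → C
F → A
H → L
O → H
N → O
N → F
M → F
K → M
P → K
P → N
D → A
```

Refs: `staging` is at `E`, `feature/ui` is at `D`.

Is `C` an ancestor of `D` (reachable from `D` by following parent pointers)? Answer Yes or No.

Ancestors of D (commits reachable by following parents): {A, B, C, D, E, G, I, J, L}.
C is in that set, so it is an ancestor of D.

Yes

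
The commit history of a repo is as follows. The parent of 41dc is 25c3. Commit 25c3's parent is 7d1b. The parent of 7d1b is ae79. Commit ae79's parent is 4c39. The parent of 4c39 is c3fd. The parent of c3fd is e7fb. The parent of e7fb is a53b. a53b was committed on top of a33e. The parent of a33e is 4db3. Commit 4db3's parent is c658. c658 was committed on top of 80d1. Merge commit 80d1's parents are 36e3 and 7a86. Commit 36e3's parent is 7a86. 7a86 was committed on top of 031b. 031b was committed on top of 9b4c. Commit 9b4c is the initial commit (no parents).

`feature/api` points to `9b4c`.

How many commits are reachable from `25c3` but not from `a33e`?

7

Reachable from 25c3: {031b, 25c3, 36e3, 4c39, 4db3, 7a86, 7d1b, 80d1, 9b4c, a33e, a53b, ae79, c3fd, c658, e7fb}.
Reachable from a33e: {031b, 36e3, 4db3, 7a86, 80d1, 9b4c, a33e, c658}.
In 25c3's history but not a33e's: {25c3, 4c39, 7d1b, a53b, ae79, c3fd, e7fb} — 7 commits.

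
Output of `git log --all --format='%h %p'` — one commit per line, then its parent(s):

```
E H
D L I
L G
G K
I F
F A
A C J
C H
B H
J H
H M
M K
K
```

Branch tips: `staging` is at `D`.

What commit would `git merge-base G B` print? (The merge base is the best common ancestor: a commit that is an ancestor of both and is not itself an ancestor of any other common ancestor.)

Ancestors of G: {G, K}.
Ancestors of B: {B, H, K, M}.
Common ancestors: {K}.
The only common ancestor is K, so it is the merge base.

K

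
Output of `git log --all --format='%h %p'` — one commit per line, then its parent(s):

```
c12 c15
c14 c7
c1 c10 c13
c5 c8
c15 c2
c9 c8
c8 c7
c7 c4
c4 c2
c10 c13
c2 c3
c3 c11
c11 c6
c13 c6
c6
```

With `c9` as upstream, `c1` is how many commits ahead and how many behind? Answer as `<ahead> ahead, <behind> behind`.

3 ahead, 7 behind

Reachable from c1: {c1, c10, c13, c6}.
Reachable from c9: {c11, c2, c3, c4, c6, c7, c8, c9}.
Only in c1's history (ahead): {c1, c10, c13} — 3.
Only in c9's history (behind): {c11, c2, c3, c4, c7, c8, c9} — 7.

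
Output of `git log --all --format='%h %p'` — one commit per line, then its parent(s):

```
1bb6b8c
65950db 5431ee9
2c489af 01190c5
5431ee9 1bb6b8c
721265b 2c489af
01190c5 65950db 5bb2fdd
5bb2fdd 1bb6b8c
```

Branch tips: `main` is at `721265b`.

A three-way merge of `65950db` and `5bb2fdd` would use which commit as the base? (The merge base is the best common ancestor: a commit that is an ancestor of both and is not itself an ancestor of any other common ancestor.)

1bb6b8c

Ancestors of 65950db: {1bb6b8c, 5431ee9, 65950db}.
Ancestors of 5bb2fdd: {1bb6b8c, 5bb2fdd}.
Common ancestors: {1bb6b8c}.
The only common ancestor is 1bb6b8c, so it is the merge base.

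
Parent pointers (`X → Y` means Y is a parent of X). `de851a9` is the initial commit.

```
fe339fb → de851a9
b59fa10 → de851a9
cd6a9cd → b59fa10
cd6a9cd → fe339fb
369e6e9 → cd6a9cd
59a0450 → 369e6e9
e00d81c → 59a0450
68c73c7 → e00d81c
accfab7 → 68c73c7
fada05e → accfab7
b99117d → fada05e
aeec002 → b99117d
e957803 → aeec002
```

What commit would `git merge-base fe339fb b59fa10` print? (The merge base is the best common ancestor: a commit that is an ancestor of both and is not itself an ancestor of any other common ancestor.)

de851a9

Ancestors of fe339fb: {de851a9, fe339fb}.
Ancestors of b59fa10: {b59fa10, de851a9}.
Common ancestors: {de851a9}.
The only common ancestor is de851a9, so it is the merge base.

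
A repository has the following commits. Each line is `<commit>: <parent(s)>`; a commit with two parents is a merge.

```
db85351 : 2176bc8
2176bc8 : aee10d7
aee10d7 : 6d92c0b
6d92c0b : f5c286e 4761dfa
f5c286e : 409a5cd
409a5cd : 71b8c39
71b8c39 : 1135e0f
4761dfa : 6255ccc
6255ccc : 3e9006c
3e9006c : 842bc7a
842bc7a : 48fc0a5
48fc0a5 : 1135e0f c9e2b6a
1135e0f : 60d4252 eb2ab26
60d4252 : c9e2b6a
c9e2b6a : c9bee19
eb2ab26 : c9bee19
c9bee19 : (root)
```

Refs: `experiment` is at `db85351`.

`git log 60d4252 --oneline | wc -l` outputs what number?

Walking parent pointers from 60d4252: reachable set = {60d4252, c9bee19, c9e2b6a}.
That is 3 commits.

3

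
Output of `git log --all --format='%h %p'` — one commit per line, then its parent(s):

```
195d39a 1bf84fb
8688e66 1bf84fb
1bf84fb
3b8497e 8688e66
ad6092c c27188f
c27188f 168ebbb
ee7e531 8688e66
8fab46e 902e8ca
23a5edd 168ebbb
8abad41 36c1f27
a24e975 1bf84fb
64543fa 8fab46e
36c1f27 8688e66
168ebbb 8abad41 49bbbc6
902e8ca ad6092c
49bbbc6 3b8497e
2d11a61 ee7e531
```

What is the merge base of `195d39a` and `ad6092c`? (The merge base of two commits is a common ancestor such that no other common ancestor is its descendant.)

1bf84fb

Ancestors of 195d39a: {195d39a, 1bf84fb}.
Ancestors of ad6092c: {168ebbb, 1bf84fb, 36c1f27, 3b8497e, 49bbbc6, 8688e66, 8abad41, ad6092c, c27188f}.
Common ancestors: {1bf84fb}.
The only common ancestor is 1bf84fb, so it is the merge base.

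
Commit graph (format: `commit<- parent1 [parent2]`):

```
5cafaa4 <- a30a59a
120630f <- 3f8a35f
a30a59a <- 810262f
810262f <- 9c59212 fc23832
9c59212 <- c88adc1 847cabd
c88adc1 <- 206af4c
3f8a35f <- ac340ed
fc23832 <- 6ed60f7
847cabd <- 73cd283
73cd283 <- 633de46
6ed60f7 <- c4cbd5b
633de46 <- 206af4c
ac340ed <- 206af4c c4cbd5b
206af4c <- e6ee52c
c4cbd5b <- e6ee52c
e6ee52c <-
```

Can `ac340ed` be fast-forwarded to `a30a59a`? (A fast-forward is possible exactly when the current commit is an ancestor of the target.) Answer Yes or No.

No

A fast-forward from ac340ed to a30a59a is possible iff ac340ed is an ancestor of a30a59a.
Ancestors of a30a59a: {206af4c, 633de46, 6ed60f7, 73cd283, 810262f, 847cabd, 9c59212, a30a59a, c4cbd5b, c88adc1, e6ee52c, fc23832}.
ac340ed is not among them, so fast-forward is not possible.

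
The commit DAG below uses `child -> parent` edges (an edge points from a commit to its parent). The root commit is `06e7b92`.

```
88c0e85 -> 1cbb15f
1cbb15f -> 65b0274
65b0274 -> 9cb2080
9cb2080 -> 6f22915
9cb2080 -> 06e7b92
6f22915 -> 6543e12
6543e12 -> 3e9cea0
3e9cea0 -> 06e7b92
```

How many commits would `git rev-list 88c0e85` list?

8

Walking parent pointers from 88c0e85: reachable set = {06e7b92, 1cbb15f, 3e9cea0, 6543e12, 65b0274, 6f22915, 88c0e85, 9cb2080}.
That is 8 commits.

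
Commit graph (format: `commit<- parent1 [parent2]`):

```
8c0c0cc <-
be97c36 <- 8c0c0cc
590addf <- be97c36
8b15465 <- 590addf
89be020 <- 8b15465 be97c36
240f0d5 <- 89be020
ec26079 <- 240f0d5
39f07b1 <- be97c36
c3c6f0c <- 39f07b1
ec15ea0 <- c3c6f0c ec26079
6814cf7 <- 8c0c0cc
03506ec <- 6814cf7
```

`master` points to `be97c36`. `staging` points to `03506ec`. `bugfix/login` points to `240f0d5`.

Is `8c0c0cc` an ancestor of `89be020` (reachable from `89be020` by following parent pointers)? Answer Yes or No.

Yes

Ancestors of 89be020 (commits reachable by following parents): {590addf, 89be020, 8b15465, 8c0c0cc, be97c36}.
8c0c0cc is in that set, so it is an ancestor of 89be020.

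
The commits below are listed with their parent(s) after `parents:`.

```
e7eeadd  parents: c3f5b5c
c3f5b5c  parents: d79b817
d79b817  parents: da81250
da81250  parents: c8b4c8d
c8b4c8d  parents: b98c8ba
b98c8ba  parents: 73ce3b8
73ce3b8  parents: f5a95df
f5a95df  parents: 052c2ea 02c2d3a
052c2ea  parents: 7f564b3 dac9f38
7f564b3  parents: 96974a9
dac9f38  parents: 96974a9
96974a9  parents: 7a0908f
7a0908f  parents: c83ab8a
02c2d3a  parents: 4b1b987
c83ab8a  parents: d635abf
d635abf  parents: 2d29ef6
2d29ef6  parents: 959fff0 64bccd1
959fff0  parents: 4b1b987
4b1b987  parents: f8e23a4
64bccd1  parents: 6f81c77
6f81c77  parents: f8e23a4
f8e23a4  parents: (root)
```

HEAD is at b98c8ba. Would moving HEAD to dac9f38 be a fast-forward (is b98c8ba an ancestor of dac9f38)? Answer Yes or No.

No

A fast-forward from b98c8ba to dac9f38 is possible iff b98c8ba is an ancestor of dac9f38.
Ancestors of dac9f38: {2d29ef6, 4b1b987, 64bccd1, 6f81c77, 7a0908f, 959fff0, 96974a9, c83ab8a, d635abf, dac9f38, f8e23a4}.
b98c8ba is not among them, so fast-forward is not possible.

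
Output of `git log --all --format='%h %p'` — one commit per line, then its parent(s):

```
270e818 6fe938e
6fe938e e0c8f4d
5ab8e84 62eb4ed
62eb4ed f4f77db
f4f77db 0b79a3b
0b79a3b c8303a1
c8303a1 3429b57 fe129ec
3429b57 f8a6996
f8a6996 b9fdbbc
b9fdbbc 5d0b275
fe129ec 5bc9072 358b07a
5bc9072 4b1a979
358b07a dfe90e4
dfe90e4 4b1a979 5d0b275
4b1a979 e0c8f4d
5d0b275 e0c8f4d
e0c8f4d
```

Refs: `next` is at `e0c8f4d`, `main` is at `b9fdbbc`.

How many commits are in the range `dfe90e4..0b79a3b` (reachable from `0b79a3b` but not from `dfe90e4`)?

Reachable from 0b79a3b: {0b79a3b, 3429b57, 358b07a, 4b1a979, 5bc9072, 5d0b275, b9fdbbc, c8303a1, dfe90e4, e0c8f4d, f8a6996, fe129ec}.
Reachable from dfe90e4: {4b1a979, 5d0b275, dfe90e4, e0c8f4d}.
In 0b79a3b's history but not dfe90e4's: {0b79a3b, 3429b57, 358b07a, 5bc9072, b9fdbbc, c8303a1, f8a6996, fe129ec} — 8 commits.

8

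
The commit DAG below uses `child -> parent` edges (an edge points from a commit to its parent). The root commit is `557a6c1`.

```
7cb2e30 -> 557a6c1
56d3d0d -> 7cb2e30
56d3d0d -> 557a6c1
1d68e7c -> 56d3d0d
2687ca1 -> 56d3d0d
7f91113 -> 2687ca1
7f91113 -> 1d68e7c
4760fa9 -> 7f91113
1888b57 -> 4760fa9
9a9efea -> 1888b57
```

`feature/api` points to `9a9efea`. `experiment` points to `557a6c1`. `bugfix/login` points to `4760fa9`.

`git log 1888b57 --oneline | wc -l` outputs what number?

8

Walking parent pointers from 1888b57: reachable set = {1888b57, 1d68e7c, 2687ca1, 4760fa9, 557a6c1, 56d3d0d, 7cb2e30, 7f91113}.
That is 8 commits.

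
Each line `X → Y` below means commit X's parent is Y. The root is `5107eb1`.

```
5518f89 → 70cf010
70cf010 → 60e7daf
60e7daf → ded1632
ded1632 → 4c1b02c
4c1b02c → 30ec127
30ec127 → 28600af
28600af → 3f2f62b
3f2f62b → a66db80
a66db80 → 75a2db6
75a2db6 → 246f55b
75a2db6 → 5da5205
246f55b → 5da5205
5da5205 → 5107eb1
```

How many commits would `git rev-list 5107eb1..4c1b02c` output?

8

Reachable from 4c1b02c: {246f55b, 28600af, 30ec127, 3f2f62b, 4c1b02c, 5107eb1, 5da5205, 75a2db6, a66db80}.
Reachable from 5107eb1: {5107eb1}.
In 4c1b02c's history but not 5107eb1's: {246f55b, 28600af, 30ec127, 3f2f62b, 4c1b02c, 5da5205, 75a2db6, a66db80} — 8 commits.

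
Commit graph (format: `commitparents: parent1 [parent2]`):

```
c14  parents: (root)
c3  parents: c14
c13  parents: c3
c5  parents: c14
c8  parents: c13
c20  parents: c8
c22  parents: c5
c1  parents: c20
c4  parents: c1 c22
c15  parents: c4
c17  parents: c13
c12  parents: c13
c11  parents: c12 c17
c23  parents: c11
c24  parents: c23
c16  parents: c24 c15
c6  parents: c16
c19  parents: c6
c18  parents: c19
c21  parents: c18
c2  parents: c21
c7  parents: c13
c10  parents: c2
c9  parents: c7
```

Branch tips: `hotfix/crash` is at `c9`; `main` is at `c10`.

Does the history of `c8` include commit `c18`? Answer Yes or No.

Ancestors of c8: {c13, c14, c3, c8}.
c18 is not in that set, so it is not an ancestor of c8.

No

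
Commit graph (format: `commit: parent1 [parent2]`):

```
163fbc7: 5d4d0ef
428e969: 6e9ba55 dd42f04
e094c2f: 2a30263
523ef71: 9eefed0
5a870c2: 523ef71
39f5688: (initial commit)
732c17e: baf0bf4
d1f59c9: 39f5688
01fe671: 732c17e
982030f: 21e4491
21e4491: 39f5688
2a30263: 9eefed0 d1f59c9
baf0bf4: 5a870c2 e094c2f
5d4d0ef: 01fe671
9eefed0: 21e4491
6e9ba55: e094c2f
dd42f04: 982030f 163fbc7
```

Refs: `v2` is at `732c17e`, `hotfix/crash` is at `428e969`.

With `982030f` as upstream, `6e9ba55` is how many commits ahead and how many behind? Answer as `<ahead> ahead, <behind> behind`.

Reachable from 6e9ba55: {21e4491, 2a30263, 39f5688, 6e9ba55, 9eefed0, d1f59c9, e094c2f}.
Reachable from 982030f: {21e4491, 39f5688, 982030f}.
Only in 6e9ba55's history (ahead): {2a30263, 6e9ba55, 9eefed0, d1f59c9, e094c2f} — 5.
Only in 982030f's history (behind): {982030f} — 1.

5 ahead, 1 behind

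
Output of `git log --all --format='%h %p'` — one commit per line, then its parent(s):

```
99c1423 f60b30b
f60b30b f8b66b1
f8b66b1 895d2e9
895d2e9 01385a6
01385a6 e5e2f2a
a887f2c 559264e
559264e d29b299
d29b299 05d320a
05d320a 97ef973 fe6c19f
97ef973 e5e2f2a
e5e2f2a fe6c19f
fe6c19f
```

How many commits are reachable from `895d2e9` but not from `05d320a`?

Reachable from 895d2e9: {01385a6, 895d2e9, e5e2f2a, fe6c19f}.
Reachable from 05d320a: {05d320a, 97ef973, e5e2f2a, fe6c19f}.
In 895d2e9's history but not 05d320a's: {01385a6, 895d2e9} — 2 commits.

2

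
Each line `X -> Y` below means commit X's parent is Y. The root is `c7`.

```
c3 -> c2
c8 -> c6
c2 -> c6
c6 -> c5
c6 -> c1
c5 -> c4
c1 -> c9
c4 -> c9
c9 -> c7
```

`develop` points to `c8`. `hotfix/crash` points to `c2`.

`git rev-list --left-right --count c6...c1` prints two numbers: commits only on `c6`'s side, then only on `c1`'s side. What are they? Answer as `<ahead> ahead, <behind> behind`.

Reachable from c6: {c1, c4, c5, c6, c7, c9}.
Reachable from c1: {c1, c7, c9}.
Only in c6's history (ahead): {c4, c5, c6} — 3.
Only in c1's history (behind): {} — 0.

3 ahead, 0 behind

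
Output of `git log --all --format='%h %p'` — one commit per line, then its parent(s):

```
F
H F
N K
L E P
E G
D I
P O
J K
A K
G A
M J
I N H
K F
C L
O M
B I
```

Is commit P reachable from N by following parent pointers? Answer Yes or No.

No

Ancestors of N: {F, K, N}.
P is not in that set, so it is not an ancestor of N.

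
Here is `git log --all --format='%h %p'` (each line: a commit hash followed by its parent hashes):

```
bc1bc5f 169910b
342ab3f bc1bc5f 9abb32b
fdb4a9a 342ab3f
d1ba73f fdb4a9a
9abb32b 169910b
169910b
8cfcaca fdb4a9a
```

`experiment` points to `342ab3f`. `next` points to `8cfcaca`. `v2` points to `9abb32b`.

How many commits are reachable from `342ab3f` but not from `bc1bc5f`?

2

Reachable from 342ab3f: {169910b, 342ab3f, 9abb32b, bc1bc5f}.
Reachable from bc1bc5f: {169910b, bc1bc5f}.
In 342ab3f's history but not bc1bc5f's: {342ab3f, 9abb32b} — 2 commits.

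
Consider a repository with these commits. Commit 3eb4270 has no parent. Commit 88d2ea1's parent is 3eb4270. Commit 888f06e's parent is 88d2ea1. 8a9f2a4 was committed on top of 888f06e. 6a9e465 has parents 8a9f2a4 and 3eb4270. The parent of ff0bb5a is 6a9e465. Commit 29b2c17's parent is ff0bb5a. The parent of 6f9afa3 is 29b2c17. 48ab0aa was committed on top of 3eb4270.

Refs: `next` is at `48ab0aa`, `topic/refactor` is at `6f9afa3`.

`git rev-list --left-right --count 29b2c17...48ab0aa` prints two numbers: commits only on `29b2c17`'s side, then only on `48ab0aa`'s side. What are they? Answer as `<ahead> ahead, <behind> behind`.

6 ahead, 1 behind

Reachable from 29b2c17: {29b2c17, 3eb4270, 6a9e465, 888f06e, 88d2ea1, 8a9f2a4, ff0bb5a}.
Reachable from 48ab0aa: {3eb4270, 48ab0aa}.
Only in 29b2c17's history (ahead): {29b2c17, 6a9e465, 888f06e, 88d2ea1, 8a9f2a4, ff0bb5a} — 6.
Only in 48ab0aa's history (behind): {48ab0aa} — 1.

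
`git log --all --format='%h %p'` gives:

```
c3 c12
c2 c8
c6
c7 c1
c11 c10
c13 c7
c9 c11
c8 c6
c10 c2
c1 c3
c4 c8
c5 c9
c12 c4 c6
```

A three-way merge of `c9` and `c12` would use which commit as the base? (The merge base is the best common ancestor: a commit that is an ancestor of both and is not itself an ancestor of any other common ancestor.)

c8

Ancestors of c9: {c10, c11, c2, c6, c8, c9}.
Ancestors of c12: {c12, c4, c6, c8}.
Common ancestors: {c6, c8}.
Among these, c8 is not an ancestor of any other common ancestor — it is the merge base.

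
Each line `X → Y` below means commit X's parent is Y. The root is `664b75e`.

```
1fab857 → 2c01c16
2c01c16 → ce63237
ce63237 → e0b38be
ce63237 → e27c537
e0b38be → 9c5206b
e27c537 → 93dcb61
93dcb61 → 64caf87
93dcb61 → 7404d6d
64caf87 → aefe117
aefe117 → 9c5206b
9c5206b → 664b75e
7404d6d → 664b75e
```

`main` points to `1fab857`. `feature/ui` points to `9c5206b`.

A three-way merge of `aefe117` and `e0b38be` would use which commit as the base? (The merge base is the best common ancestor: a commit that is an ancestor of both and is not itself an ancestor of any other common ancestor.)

Ancestors of aefe117: {664b75e, 9c5206b, aefe117}.
Ancestors of e0b38be: {664b75e, 9c5206b, e0b38be}.
Common ancestors: {664b75e, 9c5206b}.
Among these, 9c5206b is not an ancestor of any other common ancestor — it is the merge base.

9c5206b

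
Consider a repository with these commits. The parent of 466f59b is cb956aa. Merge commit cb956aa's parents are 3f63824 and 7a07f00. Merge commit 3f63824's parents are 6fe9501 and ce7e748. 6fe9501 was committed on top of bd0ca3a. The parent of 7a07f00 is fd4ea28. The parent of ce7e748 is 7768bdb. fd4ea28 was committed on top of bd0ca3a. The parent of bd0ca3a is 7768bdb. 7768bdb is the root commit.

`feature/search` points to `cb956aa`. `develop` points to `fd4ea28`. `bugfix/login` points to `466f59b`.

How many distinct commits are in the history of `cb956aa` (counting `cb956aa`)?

8

Walking parent pointers from cb956aa: reachable set = {3f63824, 6fe9501, 7768bdb, 7a07f00, bd0ca3a, cb956aa, ce7e748, fd4ea28}.
That is 8 commits.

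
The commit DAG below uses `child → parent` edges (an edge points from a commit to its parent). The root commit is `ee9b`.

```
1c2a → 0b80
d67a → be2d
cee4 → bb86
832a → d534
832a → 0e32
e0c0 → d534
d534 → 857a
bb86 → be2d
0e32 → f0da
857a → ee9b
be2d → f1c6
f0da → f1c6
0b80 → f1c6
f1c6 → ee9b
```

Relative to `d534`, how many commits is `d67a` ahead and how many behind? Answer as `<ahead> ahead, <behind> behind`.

Reachable from d67a: {be2d, d67a, ee9b, f1c6}.
Reachable from d534: {857a, d534, ee9b}.
Only in d67a's history (ahead): {be2d, d67a, f1c6} — 3.
Only in d534's history (behind): {857a, d534} — 2.

3 ahead, 2 behind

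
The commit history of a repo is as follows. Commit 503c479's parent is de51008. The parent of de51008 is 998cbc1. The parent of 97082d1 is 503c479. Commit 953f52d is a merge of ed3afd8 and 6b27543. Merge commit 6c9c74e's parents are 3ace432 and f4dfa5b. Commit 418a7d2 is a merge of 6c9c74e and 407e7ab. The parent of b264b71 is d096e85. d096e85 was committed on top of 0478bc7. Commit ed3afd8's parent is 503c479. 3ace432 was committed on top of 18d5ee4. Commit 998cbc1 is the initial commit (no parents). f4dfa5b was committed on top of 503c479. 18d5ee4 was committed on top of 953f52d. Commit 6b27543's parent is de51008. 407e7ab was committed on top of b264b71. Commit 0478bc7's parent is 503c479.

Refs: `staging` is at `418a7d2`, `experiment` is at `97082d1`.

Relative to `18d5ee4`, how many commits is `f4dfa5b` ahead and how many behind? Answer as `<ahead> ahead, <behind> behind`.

1 ahead, 4 behind

Reachable from f4dfa5b: {503c479, 998cbc1, de51008, f4dfa5b}.
Reachable from 18d5ee4: {18d5ee4, 503c479, 6b27543, 953f52d, 998cbc1, de51008, ed3afd8}.
Only in f4dfa5b's history (ahead): {f4dfa5b} — 1.
Only in 18d5ee4's history (behind): {18d5ee4, 6b27543, 953f52d, ed3afd8} — 4.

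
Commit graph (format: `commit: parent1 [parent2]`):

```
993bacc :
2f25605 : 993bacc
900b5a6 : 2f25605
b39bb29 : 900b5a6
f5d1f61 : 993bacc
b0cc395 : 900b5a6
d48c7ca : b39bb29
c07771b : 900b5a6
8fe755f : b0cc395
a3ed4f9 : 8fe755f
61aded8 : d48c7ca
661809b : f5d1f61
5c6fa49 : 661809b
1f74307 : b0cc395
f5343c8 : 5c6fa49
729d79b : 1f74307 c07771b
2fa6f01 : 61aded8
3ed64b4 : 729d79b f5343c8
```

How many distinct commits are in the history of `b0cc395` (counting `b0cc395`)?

4

Walking parent pointers from b0cc395: reachable set = {2f25605, 900b5a6, 993bacc, b0cc395}.
That is 4 commits.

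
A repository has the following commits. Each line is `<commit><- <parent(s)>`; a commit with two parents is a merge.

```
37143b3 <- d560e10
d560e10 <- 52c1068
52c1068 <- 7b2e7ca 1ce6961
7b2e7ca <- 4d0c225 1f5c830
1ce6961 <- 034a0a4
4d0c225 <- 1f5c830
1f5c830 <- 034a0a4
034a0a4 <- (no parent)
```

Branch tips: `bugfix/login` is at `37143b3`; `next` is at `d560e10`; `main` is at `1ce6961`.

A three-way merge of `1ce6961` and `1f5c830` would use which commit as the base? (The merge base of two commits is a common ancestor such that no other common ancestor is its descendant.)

Ancestors of 1ce6961: {034a0a4, 1ce6961}.
Ancestors of 1f5c830: {034a0a4, 1f5c830}.
Common ancestors: {034a0a4}.
The only common ancestor is 034a0a4, so it is the merge base.

034a0a4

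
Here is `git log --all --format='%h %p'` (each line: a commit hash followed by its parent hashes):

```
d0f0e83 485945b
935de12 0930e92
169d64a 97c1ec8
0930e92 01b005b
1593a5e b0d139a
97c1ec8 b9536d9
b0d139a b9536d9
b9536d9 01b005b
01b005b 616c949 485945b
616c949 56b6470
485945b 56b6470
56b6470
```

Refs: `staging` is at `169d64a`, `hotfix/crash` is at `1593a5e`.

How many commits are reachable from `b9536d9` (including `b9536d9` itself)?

Walking parent pointers from b9536d9: reachable set = {01b005b, 485945b, 56b6470, 616c949, b9536d9}.
That is 5 commits.

5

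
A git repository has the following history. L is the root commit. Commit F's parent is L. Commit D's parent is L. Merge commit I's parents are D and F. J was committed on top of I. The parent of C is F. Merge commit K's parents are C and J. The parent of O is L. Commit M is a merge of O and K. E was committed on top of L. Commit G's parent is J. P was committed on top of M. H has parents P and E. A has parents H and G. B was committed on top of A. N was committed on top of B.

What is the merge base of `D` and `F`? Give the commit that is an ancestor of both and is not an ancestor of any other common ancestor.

L

Ancestors of D: {D, L}.
Ancestors of F: {F, L}.
Common ancestors: {L}.
The only common ancestor is L, so it is the merge base.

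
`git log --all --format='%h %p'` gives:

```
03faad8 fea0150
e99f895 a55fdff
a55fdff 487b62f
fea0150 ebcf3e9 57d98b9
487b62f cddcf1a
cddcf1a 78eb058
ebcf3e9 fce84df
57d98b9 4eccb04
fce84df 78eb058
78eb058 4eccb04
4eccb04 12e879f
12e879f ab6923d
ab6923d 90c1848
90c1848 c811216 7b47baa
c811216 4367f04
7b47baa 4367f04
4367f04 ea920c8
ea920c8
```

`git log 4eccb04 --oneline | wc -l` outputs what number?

8

Walking parent pointers from 4eccb04: reachable set = {12e879f, 4367f04, 4eccb04, 7b47baa, 90c1848, ab6923d, c811216, ea920c8}.
That is 8 commits.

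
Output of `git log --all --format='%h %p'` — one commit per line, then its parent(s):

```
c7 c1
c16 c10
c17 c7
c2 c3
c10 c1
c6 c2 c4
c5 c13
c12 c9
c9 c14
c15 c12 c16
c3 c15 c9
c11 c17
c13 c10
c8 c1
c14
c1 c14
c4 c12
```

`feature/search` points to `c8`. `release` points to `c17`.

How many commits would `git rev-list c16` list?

4

Walking parent pointers from c16: reachable set = {c1, c10, c14, c16}.
That is 4 commits.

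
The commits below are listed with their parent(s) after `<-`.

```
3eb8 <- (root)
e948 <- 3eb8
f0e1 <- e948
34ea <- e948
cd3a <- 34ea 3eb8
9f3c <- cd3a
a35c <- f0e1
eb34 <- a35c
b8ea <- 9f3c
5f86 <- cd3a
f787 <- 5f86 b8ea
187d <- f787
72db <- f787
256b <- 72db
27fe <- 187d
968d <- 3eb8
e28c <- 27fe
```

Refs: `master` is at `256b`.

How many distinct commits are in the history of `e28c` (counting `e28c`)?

Walking parent pointers from e28c: reachable set = {187d, 27fe, 34ea, 3eb8, 5f86, 9f3c, b8ea, cd3a, e28c, e948, f787}.
That is 11 commits.

11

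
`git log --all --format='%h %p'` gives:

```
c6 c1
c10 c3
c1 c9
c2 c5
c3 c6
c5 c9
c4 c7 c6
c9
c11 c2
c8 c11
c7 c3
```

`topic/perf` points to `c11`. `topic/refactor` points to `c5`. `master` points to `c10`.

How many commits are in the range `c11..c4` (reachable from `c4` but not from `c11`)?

5

Reachable from c4: {c1, c3, c4, c6, c7, c9}.
Reachable from c11: {c11, c2, c5, c9}.
In c4's history but not c11's: {c1, c3, c4, c6, c7} — 5 commits.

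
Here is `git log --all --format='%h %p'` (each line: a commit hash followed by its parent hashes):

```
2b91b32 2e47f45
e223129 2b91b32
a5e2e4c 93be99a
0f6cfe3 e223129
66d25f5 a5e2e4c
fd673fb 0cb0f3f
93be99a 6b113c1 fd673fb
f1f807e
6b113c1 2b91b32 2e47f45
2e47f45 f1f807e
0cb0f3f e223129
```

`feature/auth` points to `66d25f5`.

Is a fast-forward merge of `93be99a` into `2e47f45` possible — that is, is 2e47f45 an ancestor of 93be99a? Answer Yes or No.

A fast-forward from 2e47f45 to 93be99a is possible iff 2e47f45 is an ancestor of 93be99a.
Ancestors of 93be99a: {0cb0f3f, 2b91b32, 2e47f45, 6b113c1, 93be99a, e223129, f1f807e, fd673fb}.
2e47f45 is among them, so fast-forward is possible.

Yes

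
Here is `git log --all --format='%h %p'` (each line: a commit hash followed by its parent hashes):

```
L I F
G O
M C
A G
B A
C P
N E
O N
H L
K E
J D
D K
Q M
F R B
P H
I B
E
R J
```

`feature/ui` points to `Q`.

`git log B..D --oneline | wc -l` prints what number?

2

Reachable from D: {D, E, K}.
Reachable from B: {A, B, E, G, N, O}.
In D's history but not B's: {D, K} — 2 commits.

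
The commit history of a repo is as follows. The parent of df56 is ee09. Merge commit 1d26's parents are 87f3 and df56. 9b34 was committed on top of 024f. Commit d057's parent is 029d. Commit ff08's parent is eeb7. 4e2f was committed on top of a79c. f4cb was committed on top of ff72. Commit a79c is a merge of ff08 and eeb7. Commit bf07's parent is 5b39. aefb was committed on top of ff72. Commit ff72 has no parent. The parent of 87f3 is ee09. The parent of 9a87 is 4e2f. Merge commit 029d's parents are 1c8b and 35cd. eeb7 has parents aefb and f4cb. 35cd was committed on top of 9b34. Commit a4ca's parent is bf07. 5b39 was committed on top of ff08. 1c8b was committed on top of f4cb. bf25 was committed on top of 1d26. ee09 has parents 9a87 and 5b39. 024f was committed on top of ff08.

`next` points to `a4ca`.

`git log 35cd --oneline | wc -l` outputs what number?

8

Walking parent pointers from 35cd: reachable set = {024f, 35cd, 9b34, aefb, eeb7, f4cb, ff08, ff72}.
That is 8 commits.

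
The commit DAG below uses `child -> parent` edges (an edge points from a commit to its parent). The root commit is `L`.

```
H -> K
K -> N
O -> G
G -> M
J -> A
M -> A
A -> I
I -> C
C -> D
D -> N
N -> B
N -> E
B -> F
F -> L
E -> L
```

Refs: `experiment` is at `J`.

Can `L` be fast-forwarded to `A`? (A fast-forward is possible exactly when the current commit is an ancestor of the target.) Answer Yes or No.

A fast-forward from L to A is possible iff L is an ancestor of A.
Ancestors of A: {A, B, C, D, E, F, I, L, N}.
L is among them, so fast-forward is possible.

Yes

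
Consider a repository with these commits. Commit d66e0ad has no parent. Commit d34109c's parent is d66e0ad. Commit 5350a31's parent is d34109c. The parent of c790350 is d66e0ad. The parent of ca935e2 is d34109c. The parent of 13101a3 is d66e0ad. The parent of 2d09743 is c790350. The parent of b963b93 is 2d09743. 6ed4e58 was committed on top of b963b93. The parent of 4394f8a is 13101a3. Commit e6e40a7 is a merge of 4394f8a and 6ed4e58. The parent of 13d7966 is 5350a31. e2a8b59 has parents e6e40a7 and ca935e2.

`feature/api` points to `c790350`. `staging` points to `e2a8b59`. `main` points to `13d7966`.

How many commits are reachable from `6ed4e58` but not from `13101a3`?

Reachable from 6ed4e58: {2d09743, 6ed4e58, b963b93, c790350, d66e0ad}.
Reachable from 13101a3: {13101a3, d66e0ad}.
In 6ed4e58's history but not 13101a3's: {2d09743, 6ed4e58, b963b93, c790350} — 4 commits.

4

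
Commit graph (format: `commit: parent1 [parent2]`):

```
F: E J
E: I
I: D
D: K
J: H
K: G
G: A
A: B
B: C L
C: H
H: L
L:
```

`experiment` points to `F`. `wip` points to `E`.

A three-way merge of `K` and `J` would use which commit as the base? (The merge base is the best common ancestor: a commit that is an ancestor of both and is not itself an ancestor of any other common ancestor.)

Ancestors of K: {A, B, C, G, H, K, L}.
Ancestors of J: {H, J, L}.
Common ancestors: {H, L}.
Among these, H is not an ancestor of any other common ancestor — it is the merge base.

H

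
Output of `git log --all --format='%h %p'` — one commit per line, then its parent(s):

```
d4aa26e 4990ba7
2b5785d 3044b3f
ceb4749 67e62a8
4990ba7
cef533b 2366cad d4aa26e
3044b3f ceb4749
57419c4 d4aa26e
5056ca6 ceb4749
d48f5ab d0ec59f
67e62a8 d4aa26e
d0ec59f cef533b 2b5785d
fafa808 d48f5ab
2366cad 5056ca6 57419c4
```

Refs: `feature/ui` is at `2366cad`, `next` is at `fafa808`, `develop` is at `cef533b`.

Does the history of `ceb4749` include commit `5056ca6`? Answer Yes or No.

No

Ancestors of ceb4749: {4990ba7, 67e62a8, ceb4749, d4aa26e}.
5056ca6 is not in that set, so it is not an ancestor of ceb4749.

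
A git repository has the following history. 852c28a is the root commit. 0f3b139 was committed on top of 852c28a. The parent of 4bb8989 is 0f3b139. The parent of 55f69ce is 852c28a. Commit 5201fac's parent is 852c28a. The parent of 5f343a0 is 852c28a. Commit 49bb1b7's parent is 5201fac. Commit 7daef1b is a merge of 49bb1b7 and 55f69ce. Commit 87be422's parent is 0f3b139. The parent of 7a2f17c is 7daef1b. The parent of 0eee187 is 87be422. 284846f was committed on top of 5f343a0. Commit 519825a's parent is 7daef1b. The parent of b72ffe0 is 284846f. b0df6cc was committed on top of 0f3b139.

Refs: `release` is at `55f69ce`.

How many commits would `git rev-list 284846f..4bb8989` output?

Reachable from 4bb8989: {0f3b139, 4bb8989, 852c28a}.
Reachable from 284846f: {284846f, 5f343a0, 852c28a}.
In 4bb8989's history but not 284846f's: {0f3b139, 4bb8989} — 2 commits.

2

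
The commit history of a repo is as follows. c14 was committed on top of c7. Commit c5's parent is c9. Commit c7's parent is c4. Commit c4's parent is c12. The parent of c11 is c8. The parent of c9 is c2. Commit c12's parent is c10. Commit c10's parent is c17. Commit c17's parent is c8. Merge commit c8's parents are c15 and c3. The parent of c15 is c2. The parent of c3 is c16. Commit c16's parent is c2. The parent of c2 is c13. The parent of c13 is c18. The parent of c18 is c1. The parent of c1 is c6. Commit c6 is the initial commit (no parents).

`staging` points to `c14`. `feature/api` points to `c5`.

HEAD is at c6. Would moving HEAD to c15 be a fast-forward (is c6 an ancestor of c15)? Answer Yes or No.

Yes

A fast-forward from c6 to c15 is possible iff c6 is an ancestor of c15.
Ancestors of c15: {c1, c13, c15, c18, c2, c6}.
c6 is among them, so fast-forward is possible.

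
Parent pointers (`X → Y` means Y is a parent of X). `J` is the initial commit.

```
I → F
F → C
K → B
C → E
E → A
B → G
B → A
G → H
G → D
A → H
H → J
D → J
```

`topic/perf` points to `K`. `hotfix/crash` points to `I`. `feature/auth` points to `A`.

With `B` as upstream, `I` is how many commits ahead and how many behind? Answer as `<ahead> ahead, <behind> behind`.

Reachable from I: {A, C, E, F, H, I, J}.
Reachable from B: {A, B, D, G, H, J}.
Only in I's history (ahead): {C, E, F, I} — 4.
Only in B's history (behind): {B, D, G} — 3.

4 ahead, 3 behind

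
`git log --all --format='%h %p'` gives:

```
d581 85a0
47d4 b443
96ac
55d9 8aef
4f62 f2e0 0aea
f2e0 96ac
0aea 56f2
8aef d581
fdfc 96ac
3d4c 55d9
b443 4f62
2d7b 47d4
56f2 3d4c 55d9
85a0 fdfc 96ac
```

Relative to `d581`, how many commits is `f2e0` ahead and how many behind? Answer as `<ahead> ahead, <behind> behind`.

1 ahead, 3 behind

Reachable from f2e0: {96ac, f2e0}.
Reachable from d581: {85a0, 96ac, d581, fdfc}.
Only in f2e0's history (ahead): {f2e0} — 1.
Only in d581's history (behind): {85a0, d581, fdfc} — 3.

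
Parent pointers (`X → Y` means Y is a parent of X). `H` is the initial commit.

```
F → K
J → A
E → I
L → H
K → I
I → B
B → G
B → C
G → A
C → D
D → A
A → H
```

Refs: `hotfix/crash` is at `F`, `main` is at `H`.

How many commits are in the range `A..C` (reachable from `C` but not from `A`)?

Reachable from C: {A, C, D, H}.
Reachable from A: {A, H}.
In C's history but not A's: {C, D} — 2 commits.

2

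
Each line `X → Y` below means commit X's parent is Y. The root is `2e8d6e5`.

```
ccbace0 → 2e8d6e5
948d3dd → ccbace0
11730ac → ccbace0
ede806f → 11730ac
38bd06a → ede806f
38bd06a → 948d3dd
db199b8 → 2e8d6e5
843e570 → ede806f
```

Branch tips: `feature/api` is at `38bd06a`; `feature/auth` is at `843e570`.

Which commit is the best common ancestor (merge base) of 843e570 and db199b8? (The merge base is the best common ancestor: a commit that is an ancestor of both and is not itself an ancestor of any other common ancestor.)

2e8d6e5

Ancestors of 843e570: {11730ac, 2e8d6e5, 843e570, ccbace0, ede806f}.
Ancestors of db199b8: {2e8d6e5, db199b8}.
Common ancestors: {2e8d6e5}.
The only common ancestor is 2e8d6e5, so it is the merge base.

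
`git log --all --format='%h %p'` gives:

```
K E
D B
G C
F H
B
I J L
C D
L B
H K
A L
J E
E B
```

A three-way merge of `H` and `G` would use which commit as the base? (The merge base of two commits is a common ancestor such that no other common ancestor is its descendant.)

Ancestors of H: {B, E, H, K}.
Ancestors of G: {B, C, D, G}.
Common ancestors: {B}.
The only common ancestor is B, so it is the merge base.

B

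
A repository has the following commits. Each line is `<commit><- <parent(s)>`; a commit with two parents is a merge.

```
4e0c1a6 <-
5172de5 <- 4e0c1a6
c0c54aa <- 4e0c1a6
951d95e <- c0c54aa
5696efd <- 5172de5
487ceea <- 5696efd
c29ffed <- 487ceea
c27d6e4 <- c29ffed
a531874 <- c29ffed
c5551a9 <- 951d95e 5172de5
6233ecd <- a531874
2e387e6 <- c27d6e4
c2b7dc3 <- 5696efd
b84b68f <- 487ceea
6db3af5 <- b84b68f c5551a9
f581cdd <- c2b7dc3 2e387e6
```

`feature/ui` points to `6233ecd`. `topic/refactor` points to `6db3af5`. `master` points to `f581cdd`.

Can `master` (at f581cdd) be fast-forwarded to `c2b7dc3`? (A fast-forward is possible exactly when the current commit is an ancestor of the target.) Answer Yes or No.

No

A fast-forward from f581cdd to c2b7dc3 is possible iff f581cdd is an ancestor of c2b7dc3.
Ancestors of c2b7dc3: {4e0c1a6, 5172de5, 5696efd, c2b7dc3}.
f581cdd is not among them, so fast-forward is not possible.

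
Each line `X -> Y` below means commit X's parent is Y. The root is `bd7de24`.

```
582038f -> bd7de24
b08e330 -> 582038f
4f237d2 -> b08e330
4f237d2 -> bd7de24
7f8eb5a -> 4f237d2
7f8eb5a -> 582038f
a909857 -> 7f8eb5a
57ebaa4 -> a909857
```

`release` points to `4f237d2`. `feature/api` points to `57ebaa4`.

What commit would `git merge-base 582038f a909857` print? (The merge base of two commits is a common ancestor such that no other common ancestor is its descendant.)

Ancestors of 582038f: {582038f, bd7de24}.
Ancestors of a909857: {4f237d2, 582038f, 7f8eb5a, a909857, b08e330, bd7de24}.
Common ancestors: {582038f, bd7de24}.
Among these, 582038f is not an ancestor of any other common ancestor — it is the merge base.

582038f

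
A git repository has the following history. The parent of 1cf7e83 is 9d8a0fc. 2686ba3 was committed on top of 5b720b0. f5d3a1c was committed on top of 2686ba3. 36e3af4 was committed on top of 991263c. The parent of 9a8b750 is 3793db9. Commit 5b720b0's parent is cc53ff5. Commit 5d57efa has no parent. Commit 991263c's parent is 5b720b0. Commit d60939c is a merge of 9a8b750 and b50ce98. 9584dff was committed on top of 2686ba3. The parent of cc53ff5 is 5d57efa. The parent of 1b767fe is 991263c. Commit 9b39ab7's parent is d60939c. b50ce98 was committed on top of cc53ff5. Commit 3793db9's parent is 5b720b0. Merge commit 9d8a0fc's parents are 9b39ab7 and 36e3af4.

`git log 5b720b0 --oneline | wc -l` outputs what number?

Walking parent pointers from 5b720b0: reachable set = {5b720b0, 5d57efa, cc53ff5}.
That is 3 commits.

3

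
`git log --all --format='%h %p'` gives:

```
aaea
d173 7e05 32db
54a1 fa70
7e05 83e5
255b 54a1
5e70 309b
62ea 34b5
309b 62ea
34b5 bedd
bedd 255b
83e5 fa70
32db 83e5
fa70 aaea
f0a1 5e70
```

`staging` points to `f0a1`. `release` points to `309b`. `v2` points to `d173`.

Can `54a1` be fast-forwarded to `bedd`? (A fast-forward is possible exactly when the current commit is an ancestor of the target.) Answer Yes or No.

A fast-forward from 54a1 to bedd is possible iff 54a1 is an ancestor of bedd.
Ancestors of bedd: {255b, 54a1, aaea, bedd, fa70}.
54a1 is among them, so fast-forward is possible.

Yes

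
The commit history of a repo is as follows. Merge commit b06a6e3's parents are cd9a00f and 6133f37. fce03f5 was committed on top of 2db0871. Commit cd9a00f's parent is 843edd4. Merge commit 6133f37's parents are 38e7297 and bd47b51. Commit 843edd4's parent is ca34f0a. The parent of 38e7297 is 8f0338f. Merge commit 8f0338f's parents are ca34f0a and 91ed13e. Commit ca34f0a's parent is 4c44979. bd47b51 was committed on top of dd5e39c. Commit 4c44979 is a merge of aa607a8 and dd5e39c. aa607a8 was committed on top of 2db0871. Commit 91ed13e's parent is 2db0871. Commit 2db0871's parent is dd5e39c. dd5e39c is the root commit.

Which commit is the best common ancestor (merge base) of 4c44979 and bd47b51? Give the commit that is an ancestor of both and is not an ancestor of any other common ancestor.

Ancestors of 4c44979: {2db0871, 4c44979, aa607a8, dd5e39c}.
Ancestors of bd47b51: {bd47b51, dd5e39c}.
Common ancestors: {dd5e39c}.
The only common ancestor is dd5e39c, so it is the merge base.

dd5e39c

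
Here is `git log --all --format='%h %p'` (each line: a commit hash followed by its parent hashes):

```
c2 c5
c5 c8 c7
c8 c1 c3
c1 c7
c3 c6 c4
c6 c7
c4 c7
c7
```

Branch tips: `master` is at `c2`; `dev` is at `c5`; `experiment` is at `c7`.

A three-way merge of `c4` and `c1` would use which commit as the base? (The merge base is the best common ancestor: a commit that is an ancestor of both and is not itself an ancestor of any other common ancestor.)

Ancestors of c4: {c4, c7}.
Ancestors of c1: {c1, c7}.
Common ancestors: {c7}.
The only common ancestor is c7, so it is the merge base.

c7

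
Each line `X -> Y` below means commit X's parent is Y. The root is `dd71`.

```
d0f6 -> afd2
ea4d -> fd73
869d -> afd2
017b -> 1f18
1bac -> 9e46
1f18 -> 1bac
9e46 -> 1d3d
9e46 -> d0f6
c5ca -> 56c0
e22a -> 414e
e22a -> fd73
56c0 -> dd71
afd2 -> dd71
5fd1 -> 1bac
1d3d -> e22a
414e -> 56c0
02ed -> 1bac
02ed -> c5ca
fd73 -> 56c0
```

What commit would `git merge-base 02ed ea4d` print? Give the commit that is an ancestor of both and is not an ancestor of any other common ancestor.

fd73

Ancestors of 02ed: {02ed, 1bac, 1d3d, 414e, 56c0, 9e46, afd2, c5ca, d0f6, dd71, e22a, fd73}.
Ancestors of ea4d: {56c0, dd71, ea4d, fd73}.
Common ancestors: {56c0, dd71, fd73}.
Among these, fd73 is not an ancestor of any other common ancestor — it is the merge base.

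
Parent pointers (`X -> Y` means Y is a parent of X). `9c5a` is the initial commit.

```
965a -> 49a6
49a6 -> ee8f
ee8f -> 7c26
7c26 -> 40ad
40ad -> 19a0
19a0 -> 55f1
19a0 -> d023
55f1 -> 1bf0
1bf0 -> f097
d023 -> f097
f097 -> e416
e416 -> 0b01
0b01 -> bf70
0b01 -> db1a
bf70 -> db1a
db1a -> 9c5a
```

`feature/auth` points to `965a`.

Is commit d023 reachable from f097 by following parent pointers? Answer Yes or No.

No

Ancestors of f097: {0b01, 9c5a, bf70, db1a, e416, f097}.
d023 is not in that set, so it is not an ancestor of f097.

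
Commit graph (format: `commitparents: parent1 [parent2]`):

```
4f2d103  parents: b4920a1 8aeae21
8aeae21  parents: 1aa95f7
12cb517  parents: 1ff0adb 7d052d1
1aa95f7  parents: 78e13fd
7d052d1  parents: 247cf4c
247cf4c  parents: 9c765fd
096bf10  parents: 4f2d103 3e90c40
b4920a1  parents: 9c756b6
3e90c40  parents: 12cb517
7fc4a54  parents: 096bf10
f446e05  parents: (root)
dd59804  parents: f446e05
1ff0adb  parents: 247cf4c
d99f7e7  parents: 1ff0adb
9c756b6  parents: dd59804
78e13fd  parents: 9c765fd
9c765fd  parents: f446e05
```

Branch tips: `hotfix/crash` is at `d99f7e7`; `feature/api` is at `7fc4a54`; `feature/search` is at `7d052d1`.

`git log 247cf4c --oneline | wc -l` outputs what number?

3

Walking parent pointers from 247cf4c: reachable set = {247cf4c, 9c765fd, f446e05}.
That is 3 commits.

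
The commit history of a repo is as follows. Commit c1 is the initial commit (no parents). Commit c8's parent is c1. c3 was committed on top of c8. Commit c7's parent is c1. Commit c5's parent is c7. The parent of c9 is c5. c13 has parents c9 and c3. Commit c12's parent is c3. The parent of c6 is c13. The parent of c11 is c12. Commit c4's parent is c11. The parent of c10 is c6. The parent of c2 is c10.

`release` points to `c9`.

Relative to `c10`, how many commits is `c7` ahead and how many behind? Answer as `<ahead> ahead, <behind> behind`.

0 ahead, 7 behind

Reachable from c7: {c1, c7}.
Reachable from c10: {c1, c10, c13, c3, c5, c6, c7, c8, c9}.
Only in c7's history (ahead): {} — 0.
Only in c10's history (behind): {c10, c13, c3, c5, c6, c8, c9} — 7.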